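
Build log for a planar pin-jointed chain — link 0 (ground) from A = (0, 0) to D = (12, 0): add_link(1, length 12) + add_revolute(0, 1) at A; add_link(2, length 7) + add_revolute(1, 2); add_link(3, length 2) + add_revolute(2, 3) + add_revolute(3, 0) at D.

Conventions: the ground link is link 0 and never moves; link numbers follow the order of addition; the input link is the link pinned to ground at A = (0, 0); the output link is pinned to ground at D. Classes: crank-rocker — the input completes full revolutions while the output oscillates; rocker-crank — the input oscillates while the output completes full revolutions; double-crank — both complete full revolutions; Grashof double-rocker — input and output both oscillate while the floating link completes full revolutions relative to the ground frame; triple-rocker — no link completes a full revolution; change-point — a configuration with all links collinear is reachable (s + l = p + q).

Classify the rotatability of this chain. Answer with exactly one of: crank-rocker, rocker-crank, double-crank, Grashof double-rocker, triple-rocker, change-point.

lengths: ground=12, input=12, coupler=7, output=2
sorted: s=2 (shortest), l=12 (longest), p+q=19
s + l = 14 vs p + q = 19
s + l < p + q (Grashof) with shortest = output link → rocker-crank

rocker-crank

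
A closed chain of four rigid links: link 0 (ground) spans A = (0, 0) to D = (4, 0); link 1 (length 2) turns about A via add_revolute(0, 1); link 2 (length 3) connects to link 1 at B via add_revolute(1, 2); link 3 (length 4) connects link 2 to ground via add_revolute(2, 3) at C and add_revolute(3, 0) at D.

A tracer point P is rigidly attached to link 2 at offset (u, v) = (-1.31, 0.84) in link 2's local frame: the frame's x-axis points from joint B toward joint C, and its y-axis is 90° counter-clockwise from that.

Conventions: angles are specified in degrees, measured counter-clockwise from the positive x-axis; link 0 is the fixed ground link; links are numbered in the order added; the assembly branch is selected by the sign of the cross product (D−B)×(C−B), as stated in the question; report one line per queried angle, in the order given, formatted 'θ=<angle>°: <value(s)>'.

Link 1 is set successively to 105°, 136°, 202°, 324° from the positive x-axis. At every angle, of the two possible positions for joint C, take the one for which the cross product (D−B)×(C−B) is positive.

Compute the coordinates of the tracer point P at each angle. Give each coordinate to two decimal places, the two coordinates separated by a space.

A=(0,0), D=(4.00,0)
θ=105°: B = A + 2.00·(cos105°, sin105°) = (-0.5176, 1.9319)
θ=105°: |BD| = 4.9134
θ=105°: circle(B,3.00) ∩ circle(D,4.00): a=1.7443, h=2.4408
θ=105°:   candidates: C₊=(2.0459,3.4902) cross=11.992; C₋=(0.1265,-0.9982) cross=-11.992
θ=105°:   branch + wants cross > 0 → take C=(2.0459,3.4902) (cross=11.992)
θ=105°: ex = (C−B)/|BC| = (0.8545,0.5194); ey = (-0.5194,0.8545)
θ=105°: P = B + -1.31·ex + 0.84·ey = (-2.0734,1.9692)
θ=136°: B = A + 2.00·(cos136°, sin136°) = (-1.4387, 1.3893)
θ=136°: |BD| = 5.6133
θ=136°: circle(B,3.00) ∩ circle(D,4.00): a=2.1831, h=2.0576
θ=136°:   candidates: C₊=(1.1858,2.8426) cross=11.550; C₋=(0.1673,-1.1446) cross=-11.550
θ=136°:   branch + wants cross > 0 → take C=(1.1858,2.8426) (cross=11.550)
θ=136°: ex = (C−B)/|BC| = (0.8748,0.4844); ey = (-0.4844,0.8748)
θ=136°: P = B + -1.31·ex + 0.84·ey = (-2.9916,1.4896)
θ=202°: B = A + 2.00·(cos202°, sin202°) = (-1.8544, -0.7492)
θ=202°: |BD| = 5.9021
θ=202°: circle(B,3.00) ∩ circle(D,4.00): a=2.3580, h=1.8546
θ=202°:   candidates: C₊=(0.2492,1.3897) cross=10.946; C₋=(0.7200,-2.2895) cross=-10.946
θ=202°:   branch + wants cross > 0 → take C=(0.2492,1.3897) (cross=10.946)
θ=202°: ex = (C−B)/|BC| = (0.7012,0.7130); ey = (-0.7130,0.7012)
θ=202°: P = B + -1.31·ex + 0.84·ey = (-3.3718,-1.0942)
θ=324°: B = A + 2.00·(cos324°, sin324°) = (1.6180, -1.1756)
θ=324°: |BD| = 2.6563
θ=324°: circle(B,3.00) ∩ circle(D,4.00): a=0.0105, h=3.0000
θ=324°:   candidates: C₊=(0.2998,1.5193) cross=7.969; C₋=(2.9551,-3.8611) cross=-7.969
θ=324°:   branch + wants cross > 0 → take C=(0.2998,1.5193) (cross=7.969)
θ=324°: ex = (C−B)/|BC| = (-0.4394,0.8983); ey = (-0.8983,-0.4394)
θ=324°: P = B + -1.31·ex + 0.84·ey = (1.4391,-2.7214)

θ=105°: -2.07 1.97
θ=136°: -2.99 1.49
θ=202°: -3.37 -1.09
θ=324°: 1.44 -2.72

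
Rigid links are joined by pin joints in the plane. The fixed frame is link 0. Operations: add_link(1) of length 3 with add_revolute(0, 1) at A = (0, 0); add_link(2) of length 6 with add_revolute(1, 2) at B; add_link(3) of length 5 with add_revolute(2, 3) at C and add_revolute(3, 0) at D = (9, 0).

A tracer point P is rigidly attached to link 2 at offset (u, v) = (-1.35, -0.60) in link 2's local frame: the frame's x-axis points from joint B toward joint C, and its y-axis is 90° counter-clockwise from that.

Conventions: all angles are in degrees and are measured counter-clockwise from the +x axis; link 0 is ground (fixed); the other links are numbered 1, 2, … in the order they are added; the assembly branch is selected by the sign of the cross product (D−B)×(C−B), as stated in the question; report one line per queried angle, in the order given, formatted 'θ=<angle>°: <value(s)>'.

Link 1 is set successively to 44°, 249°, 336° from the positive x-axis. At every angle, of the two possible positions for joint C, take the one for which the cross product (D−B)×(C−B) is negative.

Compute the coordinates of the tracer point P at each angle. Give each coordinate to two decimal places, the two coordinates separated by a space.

A=(0,0), D=(9.00,0)
θ=44°: B = A + 3.00·(cos44°, sin44°) = (2.1580, 2.0840)
θ=44°: |BD| = 7.1523
θ=44°: circle(B,6.00) ∩ circle(D,5.00): a=4.3451, h=4.1376
θ=44°:   candidates: C₊=(7.5202,4.7760) cross=29.593; C₋=(5.1090,-3.1401) cross=-29.593
θ=44°:   branch - wants cross < 0 → take C=(5.1090,-3.1401) (cross=-29.593)
θ=44°: ex = (C−B)/|BC| = (0.4918,-0.8707); ey = (0.8707,0.4918)
θ=44°: P = B + -1.35·ex + -0.60·ey = (0.9716,2.9643)
θ=249°: B = A + 3.00·(cos249°, sin249°) = (-1.0751, -2.8007)
θ=249°: |BD| = 10.4571
θ=249°: circle(B,6.00) ∩ circle(D,5.00): a=5.7545, h=1.6986
θ=249°:   candidates: C₊=(4.0142,0.3771) cross=17.763; C₋=(4.9241,-2.8961) cross=-17.763
θ=249°:   branch - wants cross < 0 → take C=(4.9241,-2.8961) (cross=-17.763)
θ=249°: ex = (C−B)/|BC| = (0.9999,-0.0159); ey = (0.0159,0.9999)
θ=249°: P = B + -1.35·ex + -0.60·ey = (-2.4345,-3.3792)
θ=336°: B = A + 3.00·(cos336°, sin336°) = (2.7406, -1.2202)
θ=336°: |BD| = 6.3772
θ=336°: circle(B,6.00) ∩ circle(D,5.00): a=4.0510, h=4.4260
θ=336°:   candidates: C₊=(5.8700,3.8991) cross=28.225; C₋=(7.5637,-4.7893) cross=-28.225
θ=336°:   branch - wants cross < 0 → take C=(7.5637,-4.7893) (cross=-28.225)
θ=336°: ex = (C−B)/|BC| = (0.8038,-0.5948); ey = (0.5948,0.8038)
θ=336°: P = B + -1.35·ex + -0.60·ey = (1.2985,-0.8995)

θ=44°: 0.97 2.96
θ=249°: -2.43 -3.38
θ=336°: 1.30 -0.90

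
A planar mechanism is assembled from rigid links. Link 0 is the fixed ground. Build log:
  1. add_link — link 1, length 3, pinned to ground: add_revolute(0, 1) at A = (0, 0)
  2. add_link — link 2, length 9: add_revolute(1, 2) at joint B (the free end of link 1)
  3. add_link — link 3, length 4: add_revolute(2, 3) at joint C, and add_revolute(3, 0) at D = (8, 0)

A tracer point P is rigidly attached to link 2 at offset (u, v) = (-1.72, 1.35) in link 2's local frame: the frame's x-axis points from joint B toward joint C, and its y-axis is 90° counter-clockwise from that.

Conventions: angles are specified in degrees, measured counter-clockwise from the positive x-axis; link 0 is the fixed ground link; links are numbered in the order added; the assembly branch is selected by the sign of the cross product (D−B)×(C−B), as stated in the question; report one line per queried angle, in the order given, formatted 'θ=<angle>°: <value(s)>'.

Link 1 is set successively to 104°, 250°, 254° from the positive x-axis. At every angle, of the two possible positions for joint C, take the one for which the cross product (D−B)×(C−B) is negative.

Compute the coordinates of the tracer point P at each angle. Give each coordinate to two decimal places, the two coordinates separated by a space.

A=(0,0), D=(8.00,0)
θ=104°: B = A + 3.00·(cos104°, sin104°) = (-0.7258, 2.9109)
θ=104°: |BD| = 9.1985
θ=104°: circle(B,9.00) ∩ circle(D,4.00): a=8.1324, h=3.8553
θ=104°:   candidates: C₊=(8.2088,3.9945) cross=35.463; C₋=(5.7687,-3.3198) cross=-35.463
θ=104°:   branch - wants cross < 0 → take C=(5.7687,-3.3198) (cross=-35.463)
θ=104°: ex = (C−B)/|BC| = (0.7216,-0.6923); ey = (0.6923,0.7216)
θ=104°: P = B + -1.72·ex + 1.35·ey = (-1.0323,5.0758)
θ=250°: B = A + 3.00·(cos250°, sin250°) = (-1.0261, -2.8191)
θ=250°: |BD| = 9.4561
θ=250°: circle(B,9.00) ∩ circle(D,4.00): a=8.1650, h=3.7859
θ=250°:   candidates: C₊=(5.6390,3.2289) cross=35.800; C₋=(7.8963,-3.9987) cross=-35.800
θ=250°:   branch - wants cross < 0 → take C=(7.8963,-3.9987) (cross=-35.800)
θ=250°: ex = (C−B)/|BC| = (0.9914,-0.1311); ey = (0.1311,0.9914)
θ=250°: P = B + -1.72·ex + 1.35·ey = (-2.5543,-1.2553)
θ=254°: B = A + 3.00·(cos254°, sin254°) = (-0.8269, -2.8838)
θ=254°: |BD| = 9.2860
θ=254°: circle(B,9.00) ∩ circle(D,4.00): a=8.1429, h=3.8332
θ=254°:   candidates: C₊=(5.7230,3.2886) cross=35.595; C₋=(8.1038,-3.9987) cross=-35.595
θ=254°:   branch - wants cross < 0 → take C=(8.1038,-3.9987) (cross=-35.595)
θ=254°: ex = (C−B)/|BC| = (0.9923,-0.1239); ey = (0.1239,0.9923)
θ=254°: P = B + -1.72·ex + 1.35·ey = (-2.3664,-1.3311)

θ=104°: -1.03 5.08
θ=250°: -2.55 -1.26
θ=254°: -2.37 -1.33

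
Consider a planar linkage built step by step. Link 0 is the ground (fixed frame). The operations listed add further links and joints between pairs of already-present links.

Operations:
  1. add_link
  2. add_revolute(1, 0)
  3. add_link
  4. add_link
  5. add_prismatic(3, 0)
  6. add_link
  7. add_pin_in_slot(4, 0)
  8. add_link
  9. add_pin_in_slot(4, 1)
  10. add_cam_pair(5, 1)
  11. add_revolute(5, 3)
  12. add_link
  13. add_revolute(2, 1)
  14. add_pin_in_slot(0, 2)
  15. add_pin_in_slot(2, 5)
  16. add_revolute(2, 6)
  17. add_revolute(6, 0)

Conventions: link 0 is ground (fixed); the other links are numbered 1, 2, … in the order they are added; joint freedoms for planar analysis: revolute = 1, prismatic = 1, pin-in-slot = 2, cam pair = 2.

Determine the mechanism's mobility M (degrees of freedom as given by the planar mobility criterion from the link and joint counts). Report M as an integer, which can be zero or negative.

(L,J1,J2)=(1,0,0); link0 fixed
link1: (2,0,0)
R 1-0 [J1]: (2,1,0)
link2: (3,1,0)
link3: (4,1,0)
P 3-0 [J1]: (4,2,0)
link4: (5,2,0)
PS 4-0 [J2]: (5,2,1)
link5: (6,2,1)
PS 4-1 [J2]: (6,2,2)
C 5-1 [J2]: (6,2,3)
R 5-3 [J1]: (6,3,3)
link6: (7,3,3)
R 2-1 [J1]: (7,4,3)
PS 0-2 [J2]: (7,4,4)
PS 2-5 [J2]: (7,4,5)
R 2-6 [J1]: (7,5,5)
R 6-0 [J1]: (7,6,5)
Grübler: 3·6 − 2·6 − 5 = 1

M = 1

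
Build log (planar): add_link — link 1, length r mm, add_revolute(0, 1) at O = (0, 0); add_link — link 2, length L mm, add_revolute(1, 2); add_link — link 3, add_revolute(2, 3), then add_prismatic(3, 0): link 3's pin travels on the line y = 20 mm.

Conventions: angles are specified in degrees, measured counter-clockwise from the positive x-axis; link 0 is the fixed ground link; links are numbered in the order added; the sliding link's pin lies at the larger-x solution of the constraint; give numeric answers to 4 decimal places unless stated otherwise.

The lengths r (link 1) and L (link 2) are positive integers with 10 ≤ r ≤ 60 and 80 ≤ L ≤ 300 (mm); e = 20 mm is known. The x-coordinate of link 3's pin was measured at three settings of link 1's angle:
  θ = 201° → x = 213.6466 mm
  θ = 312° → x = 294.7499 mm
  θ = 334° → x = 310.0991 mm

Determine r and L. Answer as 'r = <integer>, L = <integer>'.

constraint per measurement: (x − r cos θ)² + (r sin θ − e)² = L²
subtracting the θ₁ and θ₂ equations cancels the r² and L² terms:
r = (x₁² − x₂²) / (2[(x₁cos θ₁ + e sin θ₁) − (x₂cos θ₂ + e sin θ₂)]) = 53.0000 → r = 53
L² = (x₁ − r cos θ₁)² + (r sin θ₁ − e)² = 70755.9758 → L = 266.0000 → L = 266
check at θ₃=334°: x = 310.0991 (printed 310.0991) ✓

r = 53, L = 266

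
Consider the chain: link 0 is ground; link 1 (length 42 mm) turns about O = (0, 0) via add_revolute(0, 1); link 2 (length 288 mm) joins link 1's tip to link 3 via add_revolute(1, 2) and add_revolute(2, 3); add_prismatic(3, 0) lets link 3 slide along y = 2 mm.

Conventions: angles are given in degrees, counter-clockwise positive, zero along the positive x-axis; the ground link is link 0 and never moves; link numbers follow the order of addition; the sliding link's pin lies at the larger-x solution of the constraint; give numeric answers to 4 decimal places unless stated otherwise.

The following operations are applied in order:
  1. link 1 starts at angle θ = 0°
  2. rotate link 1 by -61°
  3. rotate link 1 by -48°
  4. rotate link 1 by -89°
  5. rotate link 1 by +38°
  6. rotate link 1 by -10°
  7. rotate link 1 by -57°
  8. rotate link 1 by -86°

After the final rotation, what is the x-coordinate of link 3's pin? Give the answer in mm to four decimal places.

geometry: r = 42 mm, L = 288 mm, e = 2 mm; θ starts at 0°
rotate link 1 by -61°: θ ← 0° -61° = -61°
rotate link 1 by -48°: θ ← -61° -48° = -109°
rotate link 1 by -89°: θ ← -109° -89° = -198°
rotate link 1 by +38°: θ ← -198° +38° = -160°
rotate link 1 by -10°: θ ← -160° -10° = -170°
rotate link 1 by -57°: θ ← -170° -57° = -227°
rotate link 1 by -86°: θ ← -227° -86° = -313°
crank pin P = (r cos θ, r sin θ) = (28.643931, 30.716855)
h = r sin θ − e = 30.716855 − 2 = 28.716855
x = r cos θ + √(L² − h²) = 28.643931 + 286.564726 = 315.208657

315.2087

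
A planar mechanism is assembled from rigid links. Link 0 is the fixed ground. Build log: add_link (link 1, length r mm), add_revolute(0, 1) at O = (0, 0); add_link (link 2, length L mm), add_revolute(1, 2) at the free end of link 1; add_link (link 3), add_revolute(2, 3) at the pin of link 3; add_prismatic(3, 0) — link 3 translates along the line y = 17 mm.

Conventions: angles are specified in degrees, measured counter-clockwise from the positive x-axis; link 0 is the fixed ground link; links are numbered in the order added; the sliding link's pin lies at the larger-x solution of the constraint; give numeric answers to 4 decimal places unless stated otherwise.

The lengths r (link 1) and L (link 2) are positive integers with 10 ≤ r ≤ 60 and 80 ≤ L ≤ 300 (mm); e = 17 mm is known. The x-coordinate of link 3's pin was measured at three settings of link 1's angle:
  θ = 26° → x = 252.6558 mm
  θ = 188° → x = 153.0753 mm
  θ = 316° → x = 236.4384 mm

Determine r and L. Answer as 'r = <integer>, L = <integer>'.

constraint per measurement: (x − r cos θ)² + (r sin θ − e)² = L²
subtracting the θ₁ and θ₂ equations cancels the r² and L² terms:
r = (x₁² − x₂²) / (2[(x₁cos θ₁ + e sin θ₁) − (x₂cos θ₂ + e sin θ₂)]) = 52.0000 → r = 52
L² = (x₁ − r cos θ₁)² + (r sin θ₁ − e)² = 42436.0181 → L = 206.0000 → L = 206
check at θ₃=316°: x = 236.4384 (printed 236.4384) ✓

r = 52, L = 206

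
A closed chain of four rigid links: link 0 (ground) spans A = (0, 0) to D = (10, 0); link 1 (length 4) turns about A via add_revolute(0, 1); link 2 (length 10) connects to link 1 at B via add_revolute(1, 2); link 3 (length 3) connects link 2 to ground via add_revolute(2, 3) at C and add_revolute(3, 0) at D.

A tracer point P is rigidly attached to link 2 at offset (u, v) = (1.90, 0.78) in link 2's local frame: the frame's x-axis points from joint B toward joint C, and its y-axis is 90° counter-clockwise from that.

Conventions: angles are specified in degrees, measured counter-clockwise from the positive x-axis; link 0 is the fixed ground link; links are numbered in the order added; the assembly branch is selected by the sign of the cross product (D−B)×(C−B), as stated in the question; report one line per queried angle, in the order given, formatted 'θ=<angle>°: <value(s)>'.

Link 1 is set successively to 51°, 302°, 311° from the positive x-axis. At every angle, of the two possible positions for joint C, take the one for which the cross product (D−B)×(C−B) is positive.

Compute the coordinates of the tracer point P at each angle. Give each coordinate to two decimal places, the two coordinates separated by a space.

A=(0,0), D=(10.00,0)
θ=51°: B = A + 4.00·(cos51°, sin51°) = (2.5173, 3.1086)
θ=51°: |BD| = 8.1027
θ=51°: circle(B,10.00) ∩ circle(D,3.00): a=9.6668, h=2.5600
θ=51°:   candidates: C₊=(12.4265,1.7641) cross=20.743; C₋=(10.4622,-2.9642) cross=-20.743
θ=51°:   branch + wants cross > 0 → take C=(12.4265,1.7641) (cross=20.743)
θ=51°: ex = (C−B)/|BC| = (0.9909,-0.1344); ey = (0.1344,0.9909)
θ=51°: P = B + 1.90·ex + 0.78·ey = (4.5049,3.6261)
θ=302°: B = A + 4.00·(cos302°, sin302°) = (2.1197, -3.3922)
θ=302°: |BD| = 8.5794
θ=302°: circle(B,10.00) ∩ circle(D,3.00): a=9.5931, h=2.8236
θ=302°:   candidates: C₊=(9.8147,2.9943) cross=24.224; C₋=(12.0475,-2.1927) cross=-24.224
θ=302°:   branch + wants cross > 0 → take C=(9.8147,2.9943) (cross=24.224)
θ=302°: ex = (C−B)/|BC| = (0.7695,0.6386); ey = (-0.6386,0.7695)
θ=302°: P = B + 1.90·ex + 0.78·ey = (3.0836,-1.5786)
θ=311°: B = A + 4.00·(cos311°, sin311°) = (2.6242, -3.0188)
θ=311°: |BD| = 7.9696
θ=311°: circle(B,10.00) ∩ circle(D,3.00): a=9.6940, h=2.4549
θ=311°:   candidates: C₊=(10.6659,2.9252) cross=19.565; C₋=(12.5257,-1.6188) cross=-19.565
θ=311°:   branch + wants cross > 0 → take C=(10.6659,2.9252) (cross=19.565)
θ=311°: ex = (C−B)/|BC| = (0.8042,0.5944); ey = (-0.5944,0.8042)
θ=311°: P = B + 1.90·ex + 0.78·ey = (3.6885,-1.2622)

θ=51°: 4.50 3.63
θ=302°: 3.08 -1.58
θ=311°: 3.69 -1.26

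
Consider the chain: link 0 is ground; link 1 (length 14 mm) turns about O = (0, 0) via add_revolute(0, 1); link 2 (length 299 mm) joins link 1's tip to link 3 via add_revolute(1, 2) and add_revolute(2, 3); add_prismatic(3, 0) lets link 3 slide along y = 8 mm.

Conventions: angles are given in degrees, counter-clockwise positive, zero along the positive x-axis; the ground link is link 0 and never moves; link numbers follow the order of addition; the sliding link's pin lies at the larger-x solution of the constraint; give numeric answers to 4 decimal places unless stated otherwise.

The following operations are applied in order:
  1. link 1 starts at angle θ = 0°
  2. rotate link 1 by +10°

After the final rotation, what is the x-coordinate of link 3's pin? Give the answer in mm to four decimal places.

geometry: r = 14 mm, L = 299 mm, e = 8 mm; θ starts at 0°
rotate link 1 by +10°: θ ← 0° +10° = 10°
crank pin P = (r cos θ, r sin θ) = (13.787309, 2.431074)
h = r sin θ − e = 2.431074 − 8 = -5.568926
x = r cos θ + √(L² − h²) = 13.787309 + 298.948134 = 312.735443

312.7354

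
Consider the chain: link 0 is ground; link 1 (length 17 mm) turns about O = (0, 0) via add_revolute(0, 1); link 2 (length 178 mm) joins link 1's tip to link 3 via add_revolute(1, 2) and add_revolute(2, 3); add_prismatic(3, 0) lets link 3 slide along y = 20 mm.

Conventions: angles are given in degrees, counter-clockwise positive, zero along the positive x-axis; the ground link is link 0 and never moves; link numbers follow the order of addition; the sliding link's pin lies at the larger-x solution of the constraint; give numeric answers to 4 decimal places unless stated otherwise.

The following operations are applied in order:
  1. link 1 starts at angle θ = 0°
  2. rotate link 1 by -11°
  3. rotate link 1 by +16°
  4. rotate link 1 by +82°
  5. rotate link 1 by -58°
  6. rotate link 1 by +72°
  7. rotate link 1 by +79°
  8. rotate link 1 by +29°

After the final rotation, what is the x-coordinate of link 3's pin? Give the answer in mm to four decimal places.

geometry: r = 17 mm, L = 178 mm, e = 20 mm; θ starts at 0°
rotate link 1 by -11°: θ ← 0° -11° = -11°
rotate link 1 by +16°: θ ← -11° +16° = 5°
rotate link 1 by +82°: θ ← 5° +82° = 87°
rotate link 1 by -58°: θ ← 87° -58° = 29°
rotate link 1 by +72°: θ ← 29° +72° = 101°
rotate link 1 by +79°: θ ← 101° +79° = 180°
rotate link 1 by +29°: θ ← 180° +29° = 209°
crank pin P = (r cos θ, r sin θ) = (-14.868535, -8.241764)
h = r sin θ − e = -8.241764 − 20 = -28.241764
x = r cos θ + √(L² − h²) = -14.868535 + 175.745278 = 160.876743

160.8767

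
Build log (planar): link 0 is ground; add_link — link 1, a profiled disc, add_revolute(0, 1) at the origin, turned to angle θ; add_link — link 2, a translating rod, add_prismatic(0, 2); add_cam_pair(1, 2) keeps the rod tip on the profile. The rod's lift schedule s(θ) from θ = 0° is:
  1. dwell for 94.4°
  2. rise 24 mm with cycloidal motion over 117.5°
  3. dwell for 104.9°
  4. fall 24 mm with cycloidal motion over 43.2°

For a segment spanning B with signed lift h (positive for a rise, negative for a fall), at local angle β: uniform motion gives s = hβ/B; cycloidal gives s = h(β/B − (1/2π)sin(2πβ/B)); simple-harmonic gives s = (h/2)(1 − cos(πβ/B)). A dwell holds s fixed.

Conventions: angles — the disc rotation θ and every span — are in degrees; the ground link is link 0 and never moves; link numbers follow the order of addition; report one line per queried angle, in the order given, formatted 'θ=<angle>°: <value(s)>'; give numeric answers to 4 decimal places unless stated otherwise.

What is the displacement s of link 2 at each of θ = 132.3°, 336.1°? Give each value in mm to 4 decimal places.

seg 1 [0°–94.4°] dwell: s stays 0.0000
seg 2 [94.4°–211.9°] cycloidal, h=24: θ=132.3° here. β=37.9, B=117.5. 24·(0.3226 − sin(2π·0.3226)/(2π)) = 4.3116 → s = 4.3116
seg 2 [94.4°–211.9°] cycloidal, h=24: full span → s += 24 → s = 24.0000
seg 3 [211.9°–316.8°] dwell: s stays 24.0000
seg 4 [316.8°–360°] cycloidal, h=-24: θ=336.1° here. β=19.3, B=43.2. -24·(0.4468 − sin(2π·0.4468)/(2π)) = -9.4681 → s = 14.5319

θ=132.3°: 4.3116
θ=336.1°: 14.5319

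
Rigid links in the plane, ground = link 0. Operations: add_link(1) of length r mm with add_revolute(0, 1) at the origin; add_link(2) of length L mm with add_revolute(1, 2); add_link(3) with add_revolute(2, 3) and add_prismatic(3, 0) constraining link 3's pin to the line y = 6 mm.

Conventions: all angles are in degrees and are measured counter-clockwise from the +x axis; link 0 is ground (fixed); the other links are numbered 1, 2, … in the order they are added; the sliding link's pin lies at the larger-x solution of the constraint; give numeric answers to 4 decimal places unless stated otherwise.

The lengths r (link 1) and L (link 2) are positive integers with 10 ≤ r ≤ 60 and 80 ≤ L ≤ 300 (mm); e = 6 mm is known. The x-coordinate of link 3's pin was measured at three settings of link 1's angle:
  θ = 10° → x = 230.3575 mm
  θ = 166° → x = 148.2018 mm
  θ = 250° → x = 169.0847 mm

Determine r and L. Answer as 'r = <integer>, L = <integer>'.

constraint per measurement: (x − r cos θ)² + (r sin θ − e)² = L²
subtracting the θ₁ and θ₂ equations cancels the r² and L² terms:
r = (x₁² − x₂²) / (2[(x₁cos θ₁ + e sin θ₁) − (x₂cos θ₂ + e sin θ₂)]) = 42.0000 → r = 42
L² = (x₁ − r cos θ₁)² + (r sin θ₁ − e)² = 35720.9996 → L = 189.0000 → L = 189
check at θ₃=250°: x = 169.0847 (printed 169.0847) ✓

r = 42, L = 189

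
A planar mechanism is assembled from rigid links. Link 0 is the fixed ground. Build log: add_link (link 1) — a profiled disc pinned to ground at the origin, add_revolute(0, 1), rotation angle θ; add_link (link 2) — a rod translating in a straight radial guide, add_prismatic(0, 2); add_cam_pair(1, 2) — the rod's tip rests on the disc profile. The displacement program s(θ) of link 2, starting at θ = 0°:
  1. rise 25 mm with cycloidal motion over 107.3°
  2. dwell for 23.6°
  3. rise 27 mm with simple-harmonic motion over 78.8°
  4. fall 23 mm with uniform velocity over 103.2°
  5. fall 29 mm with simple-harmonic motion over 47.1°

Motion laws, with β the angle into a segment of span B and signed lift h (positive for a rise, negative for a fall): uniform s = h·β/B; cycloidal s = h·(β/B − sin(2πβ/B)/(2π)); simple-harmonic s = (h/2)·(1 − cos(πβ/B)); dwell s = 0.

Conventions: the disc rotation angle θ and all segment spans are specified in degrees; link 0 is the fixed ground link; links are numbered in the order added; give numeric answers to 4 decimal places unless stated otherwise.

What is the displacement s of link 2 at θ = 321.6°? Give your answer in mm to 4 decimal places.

seg 1 [0°–107.3°] cycloidal, h=25: full span → s += 25 → s = 25.0000
seg 2 [107.3°–130.9°] dwell: s stays 25.0000
seg 3 [130.9°–209.7°] simple-harmonic, h=27: full span → s += 27 → s = 52.0000
seg 4 [209.7°–312.9°] uniform, h=-23: full span → s += -23 → s = 29.0000
seg 5 [312.9°–360°] simple-harmonic, h=-29: θ=321.6° here. β=8.7, B=47.1. -29/2·(1 − cos(π·0.1847)) = -2.3736 → s = 26.6264

26.6264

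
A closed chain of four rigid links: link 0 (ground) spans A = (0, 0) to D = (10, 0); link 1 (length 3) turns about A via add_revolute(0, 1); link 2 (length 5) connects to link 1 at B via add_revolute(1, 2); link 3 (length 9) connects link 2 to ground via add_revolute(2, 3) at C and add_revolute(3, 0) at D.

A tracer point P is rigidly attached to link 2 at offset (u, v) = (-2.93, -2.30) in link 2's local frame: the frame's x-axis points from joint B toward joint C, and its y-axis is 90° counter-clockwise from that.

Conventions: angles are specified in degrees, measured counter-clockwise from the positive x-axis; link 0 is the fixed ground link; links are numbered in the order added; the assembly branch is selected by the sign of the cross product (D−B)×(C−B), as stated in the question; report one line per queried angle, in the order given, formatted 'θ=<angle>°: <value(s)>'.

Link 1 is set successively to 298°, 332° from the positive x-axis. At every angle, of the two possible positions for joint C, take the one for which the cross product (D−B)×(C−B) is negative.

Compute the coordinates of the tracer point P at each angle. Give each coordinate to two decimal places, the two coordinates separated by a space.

A=(0,0), D=(10.00,0)
θ=298°: B = A + 3.00·(cos298°, sin298°) = (1.4084, -2.6488)
θ=298°: |BD| = 8.9906
θ=298°: circle(B,5.00) ∩ circle(D,9.00): a=1.3810, h=4.8055
θ=298°:   candidates: C₊=(1.3123,2.3502) cross=43.205; C₋=(4.1439,-6.8342) cross=-43.205
θ=298°:   branch - wants cross < 0 → take C=(4.1439,-6.8342) (cross=-43.205)
θ=298°: ex = (C−B)/|BC| = (0.5471,-0.8371); ey = (0.8371,0.5471)
θ=298°: P = B + -2.93·ex + -2.30·ey = (-2.1198,-1.4546)
θ=332°: B = A + 3.00·(cos332°, sin332°) = (2.6488, -1.4084)
θ=332°: |BD| = 7.4849
θ=332°: circle(B,5.00) ∩ circle(D,9.00): a=0.0015, h=5.0000
θ=332°:   candidates: C₊=(1.7095,3.5026) cross=37.424; C₋=(3.5912,-6.3188) cross=-37.424
θ=332°:   branch - wants cross < 0 → take C=(3.5912,-6.3188) (cross=-37.424)
θ=332°: ex = (C−B)/|BC| = (0.1885,-0.9821); ey = (0.9821,0.1885)
θ=332°: P = B + -2.93·ex + -2.30·ey = (-0.1622,1.0356)

θ=298°: -2.12 -1.45
θ=332°: -0.16 1.04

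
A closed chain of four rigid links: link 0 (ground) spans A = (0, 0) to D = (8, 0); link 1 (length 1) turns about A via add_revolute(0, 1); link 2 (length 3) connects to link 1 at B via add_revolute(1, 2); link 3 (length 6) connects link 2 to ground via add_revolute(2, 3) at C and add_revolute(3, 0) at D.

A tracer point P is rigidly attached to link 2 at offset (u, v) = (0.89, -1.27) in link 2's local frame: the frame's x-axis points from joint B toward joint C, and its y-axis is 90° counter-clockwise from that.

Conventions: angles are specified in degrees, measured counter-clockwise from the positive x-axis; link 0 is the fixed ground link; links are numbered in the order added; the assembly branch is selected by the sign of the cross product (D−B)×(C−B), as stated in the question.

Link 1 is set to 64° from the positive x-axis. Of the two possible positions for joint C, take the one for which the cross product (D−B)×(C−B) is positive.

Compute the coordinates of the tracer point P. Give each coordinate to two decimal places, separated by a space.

A=(0,0), D=(8.00,0)
B = A + 1.00·(cos64°, sin64°) = (0.4384, 0.8988)
|BD| = 7.6149
circle(B,3.00) ∩ circle(D,6.00): a=2.0346, h=2.2047
  candidates: C₊=(2.7189,2.8479) cross=16.788; C₋=(2.1985,-1.5306) cross=-16.788
  branch + wants cross > 0 → take C=(2.7189,2.8479) (cross=16.788)
ex = (C−B)/|BC| = (0.7602,0.6497); ey = (-0.6497,0.7602)
P = B + 0.89·ex + -1.27·ey = (1.9401,0.5116)

1.94 0.51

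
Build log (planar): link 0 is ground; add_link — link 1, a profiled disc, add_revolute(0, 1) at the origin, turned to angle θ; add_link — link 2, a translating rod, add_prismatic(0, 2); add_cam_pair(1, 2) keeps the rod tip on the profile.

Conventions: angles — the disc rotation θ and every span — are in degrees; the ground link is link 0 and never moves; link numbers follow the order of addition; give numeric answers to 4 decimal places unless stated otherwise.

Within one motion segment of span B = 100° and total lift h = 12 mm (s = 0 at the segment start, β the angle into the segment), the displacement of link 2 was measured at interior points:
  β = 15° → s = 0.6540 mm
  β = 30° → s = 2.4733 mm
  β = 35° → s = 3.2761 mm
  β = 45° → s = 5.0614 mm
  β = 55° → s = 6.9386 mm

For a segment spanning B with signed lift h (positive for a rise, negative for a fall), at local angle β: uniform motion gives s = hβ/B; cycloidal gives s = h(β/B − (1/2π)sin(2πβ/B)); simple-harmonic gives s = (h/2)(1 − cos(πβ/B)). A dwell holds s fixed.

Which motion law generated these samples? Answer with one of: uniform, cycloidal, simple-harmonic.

candidates at β/B = r: uniform s = h·r (linear in β); cycloidal s = h·(r − sin(2πr)/(2π)); simple-harmonic s = (h/2)(1 − cos(πr))
β=15°: printed 0.6540 | uniform 1.8000, cycloidal 0.2549, simple-harmonic 0.6540
β=30°: printed 2.4733 | uniform 3.6000, cycloidal 1.7836, simple-harmonic 2.4733
β=35°: printed 3.2761 | uniform 4.2000, cycloidal 2.6549, simple-harmonic 3.2761
β=45°: printed 5.0614 | uniform 5.4000, cycloidal 4.8098, simple-harmonic 5.0614
β=55°: printed 6.9386 | uniform 6.6000, cycloidal 7.1902, simple-harmonic 6.9386
only one law matches every sample → simple-harmonic

simple-harmonic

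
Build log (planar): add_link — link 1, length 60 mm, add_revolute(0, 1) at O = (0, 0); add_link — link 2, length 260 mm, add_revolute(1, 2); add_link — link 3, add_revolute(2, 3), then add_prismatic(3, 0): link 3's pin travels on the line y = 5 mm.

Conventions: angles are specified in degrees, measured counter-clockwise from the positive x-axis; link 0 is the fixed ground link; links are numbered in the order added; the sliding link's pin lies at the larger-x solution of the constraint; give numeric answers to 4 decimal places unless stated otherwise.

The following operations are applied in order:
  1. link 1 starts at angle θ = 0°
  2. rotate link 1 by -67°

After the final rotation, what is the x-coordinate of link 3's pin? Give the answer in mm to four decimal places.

geometry: r = 60 mm, L = 260 mm, e = 5 mm; θ starts at 0°
rotate link 1 by -67°: θ ← 0° -67° = -67°
crank pin P = (r cos θ, r sin θ) = (23.443868, -55.230291)
h = r sin θ − e = -55.230291 − 5 = -60.230291
x = r cos θ + √(L² − h²) = 23.443868 + 252.927484 = 276.371351

276.3714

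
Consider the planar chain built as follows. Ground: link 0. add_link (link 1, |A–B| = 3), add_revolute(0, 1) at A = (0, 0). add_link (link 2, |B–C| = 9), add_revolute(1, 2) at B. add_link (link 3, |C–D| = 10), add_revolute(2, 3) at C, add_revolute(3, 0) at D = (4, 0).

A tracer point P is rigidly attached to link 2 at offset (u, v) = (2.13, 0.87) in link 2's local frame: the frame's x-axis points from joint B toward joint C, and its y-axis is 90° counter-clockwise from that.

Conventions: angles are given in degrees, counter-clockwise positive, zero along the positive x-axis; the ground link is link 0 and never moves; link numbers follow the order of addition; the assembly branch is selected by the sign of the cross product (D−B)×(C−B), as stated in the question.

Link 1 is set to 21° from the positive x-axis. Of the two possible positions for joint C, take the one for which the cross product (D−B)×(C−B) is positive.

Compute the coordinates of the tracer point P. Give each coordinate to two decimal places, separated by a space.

A=(0,0), D=(4.00,0)
B = A + 3.00·(cos21°, sin21°) = (2.8007, 1.0751)
|BD| = 1.6106
circle(B,9.00) ∩ circle(D,10.00): a=-5.0931, h=7.4203
  candidates: C₊=(3.9616,9.9999) cross=11.951; C₋=(-5.9447,-1.0503) cross=-11.951
  branch + wants cross > 0 → take C=(3.9616,9.9999) (cross=11.951)
ex = (C−B)/|BC| = (0.1290,0.9916); ey = (-0.9916,0.1290)
P = B + 2.13·ex + 0.87·ey = (2.2127,3.2995)

2.21 3.30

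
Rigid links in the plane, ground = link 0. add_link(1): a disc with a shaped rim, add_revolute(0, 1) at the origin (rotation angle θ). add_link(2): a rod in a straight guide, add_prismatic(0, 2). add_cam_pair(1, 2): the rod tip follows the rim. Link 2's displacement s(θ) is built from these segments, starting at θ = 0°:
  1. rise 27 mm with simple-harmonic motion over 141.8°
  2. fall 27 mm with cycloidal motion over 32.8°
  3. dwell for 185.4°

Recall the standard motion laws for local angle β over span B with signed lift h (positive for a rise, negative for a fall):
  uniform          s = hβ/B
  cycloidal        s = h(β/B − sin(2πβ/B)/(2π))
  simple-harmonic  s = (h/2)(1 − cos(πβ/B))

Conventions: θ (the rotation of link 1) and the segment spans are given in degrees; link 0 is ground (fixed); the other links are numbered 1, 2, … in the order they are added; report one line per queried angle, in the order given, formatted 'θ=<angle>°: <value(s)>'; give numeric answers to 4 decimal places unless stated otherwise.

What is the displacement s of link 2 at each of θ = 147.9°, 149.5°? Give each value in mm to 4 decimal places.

segment 1 (0° to 141.8°, simple-harmonic, h = 27) is passed completely: s = 0.0000 + (27) = 27.0000
θ = 147.9° falls in segment 2 (141.8° to 174.6°, cycloidal, h = -27): β = 147.9 − 141.8 = 6.1°, B = 32.8°; Δs = -27·(0.1860 − sin(2π·0.1860)/(2π)) = -1.0672; s = 27.0000 − 1.0672 = 25.9328
θ = 149.5° falls in segment 2 (141.8° to 174.6°, cycloidal, h = -27): β = 149.5 − 141.8 = 7.7°, B = 32.8°; Δs = -27·(0.2348 − sin(2π·0.2348)/(2π)) = -2.0609; s = 27.0000 − 2.0609 = 24.9391

θ=147.9°: 25.9328
θ=149.5°: 24.9391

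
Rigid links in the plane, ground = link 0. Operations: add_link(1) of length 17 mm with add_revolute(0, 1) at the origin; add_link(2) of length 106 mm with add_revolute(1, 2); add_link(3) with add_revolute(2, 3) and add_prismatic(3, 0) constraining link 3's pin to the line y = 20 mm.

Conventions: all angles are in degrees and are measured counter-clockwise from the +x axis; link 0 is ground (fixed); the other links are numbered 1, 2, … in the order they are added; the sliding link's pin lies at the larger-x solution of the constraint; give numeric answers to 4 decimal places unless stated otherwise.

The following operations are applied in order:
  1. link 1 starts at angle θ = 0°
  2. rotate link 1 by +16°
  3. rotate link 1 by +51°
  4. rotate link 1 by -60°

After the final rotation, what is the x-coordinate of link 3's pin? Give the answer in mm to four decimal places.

geometry: r = 17 mm, L = 106 mm, e = 20 mm; θ starts at 0°
rotate link 1 by +16°: θ ← 0° +16° = 16°
rotate link 1 by +51°: θ ← 16° +51° = 67°
rotate link 1 by -60°: θ ← 67° -60° = 7°
crank pin P = (r cos θ, r sin θ) = (16.873285, 2.071779)
h = r sin θ − e = 2.071779 − 20 = -17.928221
x = r cos θ + √(L² − h²) = 16.873285 + 104.472862 = 121.346147

121.3461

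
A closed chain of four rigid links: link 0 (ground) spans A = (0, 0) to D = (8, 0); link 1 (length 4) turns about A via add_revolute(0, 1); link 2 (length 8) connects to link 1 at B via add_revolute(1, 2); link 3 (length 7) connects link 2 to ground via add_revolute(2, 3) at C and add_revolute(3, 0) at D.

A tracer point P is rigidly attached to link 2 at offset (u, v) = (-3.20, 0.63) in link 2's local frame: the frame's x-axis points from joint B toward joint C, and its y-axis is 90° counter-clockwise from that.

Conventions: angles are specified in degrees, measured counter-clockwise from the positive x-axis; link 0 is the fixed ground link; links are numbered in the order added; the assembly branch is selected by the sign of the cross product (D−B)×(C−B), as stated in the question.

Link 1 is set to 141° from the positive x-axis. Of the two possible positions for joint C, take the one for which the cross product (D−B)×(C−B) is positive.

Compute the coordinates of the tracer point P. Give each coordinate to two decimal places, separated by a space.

A=(0,0), D=(8.00,0)
B = A + 4.00·(cos141°, sin141°) = (-3.1086, 2.5173)
|BD| = 11.3902
circle(B,8.00) ∩ circle(D,7.00): a=6.3536, h=4.8613
  candidates: C₊=(4.1622,5.8542) cross=55.371; C₋=(2.0135,-3.6280) cross=-55.371
  branch + wants cross > 0 → take C=(4.1622,5.8542) (cross=55.371)
ex = (C−B)/|BC| = (0.9089,0.4171); ey = (-0.4171,0.9089)
P = B + -3.20·ex + 0.63·ey = (-6.2797,1.7551)

-6.28 1.76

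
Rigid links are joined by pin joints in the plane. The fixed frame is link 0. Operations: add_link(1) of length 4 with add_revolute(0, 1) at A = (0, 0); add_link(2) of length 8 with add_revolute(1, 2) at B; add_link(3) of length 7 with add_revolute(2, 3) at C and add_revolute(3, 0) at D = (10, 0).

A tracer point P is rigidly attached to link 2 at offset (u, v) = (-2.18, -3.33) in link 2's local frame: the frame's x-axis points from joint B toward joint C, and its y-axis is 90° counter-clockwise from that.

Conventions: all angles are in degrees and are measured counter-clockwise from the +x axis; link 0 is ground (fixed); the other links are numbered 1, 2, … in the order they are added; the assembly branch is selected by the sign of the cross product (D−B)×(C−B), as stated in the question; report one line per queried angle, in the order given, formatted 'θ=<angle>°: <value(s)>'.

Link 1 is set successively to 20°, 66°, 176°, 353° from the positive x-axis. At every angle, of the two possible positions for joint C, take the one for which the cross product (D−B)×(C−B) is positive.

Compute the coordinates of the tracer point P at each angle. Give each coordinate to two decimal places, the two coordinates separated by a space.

A=(0,0), D=(10.00,0)
θ=20°: B = A + 4.00·(cos20°, sin20°) = (3.7588, 1.3681)
θ=20°: |BD| = 6.3894
θ=20°: circle(B,8.00) ∩ circle(D,7.00): a=4.3685, h=6.7019
θ=20°:   candidates: C₊=(9.4610,6.9792) cross=42.821; C₋=(6.5910,-6.1138) cross=-42.821
θ=20°:   branch + wants cross > 0 → take C=(9.4610,6.9792) (cross=42.821)
θ=20°: ex = (C−B)/|BC| = (0.7128,0.7014); ey = (-0.7014,0.7128)
θ=20°: P = B + -2.18·ex + -3.33·ey = (4.5406,-2.5345)
θ=66°: B = A + 4.00·(cos66°, sin66°) = (1.6269, 3.6542)
θ=66°: |BD| = 9.1357
θ=66°: circle(B,8.00) ∩ circle(D,7.00): a=5.3888, h=5.9128
θ=66°:   candidates: C₊=(8.9309,6.9179) cross=54.017; C₋=(4.2009,-3.9204) cross=-54.017
θ=66°:   branch + wants cross > 0 → take C=(8.9309,6.9179) (cross=54.017)
θ=66°: ex = (C−B)/|BC| = (0.9130,0.4080); ey = (-0.4080,0.9130)
θ=66°: P = B + -2.18·ex + -3.33·ey = (0.9951,-0.2755)
θ=176°: B = A + 4.00·(cos176°, sin176°) = (-3.9903, 0.2790)
θ=176°: |BD| = 13.9930
θ=176°: circle(B,8.00) ∩ circle(D,7.00): a=7.5325, h=2.6947
θ=176°:   candidates: C₊=(3.5945,2.8230) cross=37.707; C₋=(3.4870,-2.5653) cross=-37.707
θ=176°:   branch + wants cross > 0 → take C=(3.5945,2.8230) (cross=37.707)
θ=176°: ex = (C−B)/|BC| = (0.9481,0.3180); ey = (-0.3180,0.9481)
θ=176°: P = B + -2.18·ex + -3.33·ey = (-4.9982,-3.5714)
θ=353°: B = A + 4.00·(cos353°, sin353°) = (3.9702, -0.4875)
θ=353°: |BD| = 6.0495
θ=353°: circle(B,8.00) ∩ circle(D,7.00): a=4.2645, h=6.7686
θ=353°:   candidates: C₊=(7.6754,6.6027) cross=40.947; C₋=(8.7663,-6.8904) cross=-40.947
θ=353°:   branch + wants cross > 0 → take C=(7.6754,6.6027) (cross=40.947)
θ=353°: ex = (C−B)/|BC| = (0.4632,0.8863); ey = (-0.8863,0.4632)
θ=353°: P = B + -2.18·ex + -3.33·ey = (5.9118,-3.9619)

θ=20°: 4.54 -2.53
θ=66°: 1.00 -0.28
θ=176°: -5.00 -3.57
θ=353°: 5.91 -3.96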